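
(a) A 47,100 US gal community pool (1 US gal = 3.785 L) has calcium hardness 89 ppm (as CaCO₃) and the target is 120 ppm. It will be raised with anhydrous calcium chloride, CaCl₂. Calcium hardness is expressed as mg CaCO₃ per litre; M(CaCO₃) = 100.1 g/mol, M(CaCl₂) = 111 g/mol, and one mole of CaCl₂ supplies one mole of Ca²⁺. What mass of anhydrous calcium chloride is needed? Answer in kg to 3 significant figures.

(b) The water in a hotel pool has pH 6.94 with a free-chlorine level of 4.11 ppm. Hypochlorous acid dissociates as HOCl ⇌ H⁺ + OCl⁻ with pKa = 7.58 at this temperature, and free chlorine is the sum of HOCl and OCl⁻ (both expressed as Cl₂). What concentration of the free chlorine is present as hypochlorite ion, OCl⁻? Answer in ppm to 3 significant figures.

(a) 6.13 kg; (b) 0.766 ppm

(a) Volume: 47,100 US gal × 3.785 L/gal = 178,274 L.
(a) Hardness to add: (120 − 89) = 31 mg/L as CaCO₃ × 178,274 L = 5526 g as CaCO₃.
(a) Moles of Ca²⁺ (1 mol Ca²⁺ ≡ 1 mol CaCO₃): 5526 / 100.1 g/mol = 55.21 mol.
(a) Mass of CaCl₂: 55.21 × 111 = 6128 g.

(b) [OCl⁻]/[HOCl] = 10^(pH − pKa) = 10^(6.94 − 7.58) = 10^-0.64 = 0.2291.
(b) Fraction as HOCl = 1 / (1 + 0.2291) = 0.8136.
(b) OCl⁻ = (1 − 0.8136) × 4.11 ppm = 0.7661 ppm.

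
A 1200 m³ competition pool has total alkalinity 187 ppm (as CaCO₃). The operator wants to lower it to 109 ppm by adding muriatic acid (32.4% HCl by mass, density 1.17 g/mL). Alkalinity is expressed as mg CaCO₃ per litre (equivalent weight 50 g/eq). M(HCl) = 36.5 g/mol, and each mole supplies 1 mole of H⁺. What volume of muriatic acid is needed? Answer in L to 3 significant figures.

Volume: 1200 m³ = 1,200,000 L.
Alkalinity to neutralize: (187 − 109) = 78 mg/L as CaCO₃ × 1,200,000 L = 93,600 g as CaCO₃.
Equivalents of H⁺ required: 93,600 ÷ 50 g/eq = 1872 eq = 1872 mol HCl.
Mass of HCl: 1872 × 36.5 = 68,330 g.
Mass of 32.4% solution: 68,330 / 0.324 = 210,900 g.
Volume: 210,900 g ÷ 1.17 g/mL = 180,200 mL.

180 L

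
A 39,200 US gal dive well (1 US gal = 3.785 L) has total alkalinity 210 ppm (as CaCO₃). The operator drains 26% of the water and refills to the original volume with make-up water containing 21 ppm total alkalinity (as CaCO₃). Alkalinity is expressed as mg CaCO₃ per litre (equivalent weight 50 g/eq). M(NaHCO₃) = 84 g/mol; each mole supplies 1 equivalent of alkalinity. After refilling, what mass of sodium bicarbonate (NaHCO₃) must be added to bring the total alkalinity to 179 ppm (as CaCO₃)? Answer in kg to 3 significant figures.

4.52 kg

Volume: 39,200 US gal × 3.785 L/gal = 148,372 L.
After draining 26% and refilling: 210 × 0.74 + 21 × 0.26 = 160.86 ppm.
Deficit to target: 179 − 160.86 = 18.14 mg/L.
As CaCO₃: 18.14 mg/L × 148,372 L = 2691 g; ÷ 50 g/eq ÷ 1 = 53.83 mol NaHCO₃.
Mass: 53.83 × 84 = 4522 g.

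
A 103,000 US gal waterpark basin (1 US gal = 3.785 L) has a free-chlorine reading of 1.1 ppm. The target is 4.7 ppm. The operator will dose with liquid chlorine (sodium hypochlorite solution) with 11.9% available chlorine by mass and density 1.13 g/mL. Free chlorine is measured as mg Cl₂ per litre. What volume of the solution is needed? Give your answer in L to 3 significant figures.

Volume: 103,000 US gal × 3.785 L/gal = 389,855 L.
Chlorine deficit: 4.7 − 1.1 = 3.6 ppm = 3.6 mg/L as Cl₂.
Cl₂ equivalent needed: 3.6 mg/L × 389,855 L = 1,403,000 mg = 1403 g.
Product at 11.9% available chlorine: 1403 / 0.119 = 11,790 g.
Volume at density 1.13 g/mL: 11,790 g ÷ 1.13 g/mL = 10,440 mL.

10.4 L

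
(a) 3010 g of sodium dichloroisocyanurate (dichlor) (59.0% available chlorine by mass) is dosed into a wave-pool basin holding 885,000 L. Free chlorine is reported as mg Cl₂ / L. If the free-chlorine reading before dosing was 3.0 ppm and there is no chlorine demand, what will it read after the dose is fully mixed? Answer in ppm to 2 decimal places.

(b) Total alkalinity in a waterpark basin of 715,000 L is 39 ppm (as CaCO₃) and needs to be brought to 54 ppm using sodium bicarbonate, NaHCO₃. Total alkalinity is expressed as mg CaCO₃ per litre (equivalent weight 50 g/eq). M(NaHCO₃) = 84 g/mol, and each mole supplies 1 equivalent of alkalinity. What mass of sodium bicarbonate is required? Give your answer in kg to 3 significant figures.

(a) 5.01 ppm; (b) 18.0 kg

(a) Available chlorine delivered: 3010 g × 0.59 = 1776 g as Cl₂.
(a) Concentration rise: 1776 g / 885,000 L = 2.007 mg/L = 2.01 ppm.
(a) Final FC: 3.0 + 2.01 = 5.01 ppm.

(b) Alkalinity to add: (54 − 39) = 15 mg/L as CaCO₃ × 715,000 L = 10,720 g as CaCO₃.
(b) Equivalents: 10,720 g ÷ 50 g/eq = 214.5 eq.
(b) NaHCO₃ supplies 1 eq per mole → 214.5 mol.
(b) Mass: 214.5 mol × 84 g/mol = 18,020 g.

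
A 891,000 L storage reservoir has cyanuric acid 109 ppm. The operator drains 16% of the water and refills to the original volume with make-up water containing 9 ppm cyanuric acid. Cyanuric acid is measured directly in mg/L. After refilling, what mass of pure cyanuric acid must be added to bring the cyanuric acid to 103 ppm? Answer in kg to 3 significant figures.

8.91 kg

After draining 16% and refilling: 109 × 0.84 + 9 × 0.16 = 93 ppm.
Deficit to target: 103 − 93 = 10 mg/L.
Mass: 10 mg/L × 891,000 L = 8910 g cyanuric acid.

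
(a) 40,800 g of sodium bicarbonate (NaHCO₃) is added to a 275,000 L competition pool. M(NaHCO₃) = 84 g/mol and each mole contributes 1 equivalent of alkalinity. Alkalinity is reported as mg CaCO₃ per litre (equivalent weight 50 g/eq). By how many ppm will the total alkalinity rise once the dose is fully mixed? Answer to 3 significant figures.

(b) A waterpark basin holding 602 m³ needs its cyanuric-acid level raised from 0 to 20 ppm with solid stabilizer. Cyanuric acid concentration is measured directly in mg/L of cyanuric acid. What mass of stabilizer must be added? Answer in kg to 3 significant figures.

(a) 88.3 ppm; (b) 12.0 kg

(a) Moles of NaHCO₃: 40,800 g ÷ 84 g/mol = 485.7 mol → 485.7 eq of alkalinity.
(a) As CaCO₃: 485.7 eq × 50 g/eq = 24,290 g.
(a) Rise: 24,290 g / 275,000 L × 1000 = 88.31 mg/L.

(b) Volume: 602 m³ = 602,000 L.
(b) CYA to add: (20 − 0) = 20 mg/L × 602,000 L = 12,040 g cyanuric acid.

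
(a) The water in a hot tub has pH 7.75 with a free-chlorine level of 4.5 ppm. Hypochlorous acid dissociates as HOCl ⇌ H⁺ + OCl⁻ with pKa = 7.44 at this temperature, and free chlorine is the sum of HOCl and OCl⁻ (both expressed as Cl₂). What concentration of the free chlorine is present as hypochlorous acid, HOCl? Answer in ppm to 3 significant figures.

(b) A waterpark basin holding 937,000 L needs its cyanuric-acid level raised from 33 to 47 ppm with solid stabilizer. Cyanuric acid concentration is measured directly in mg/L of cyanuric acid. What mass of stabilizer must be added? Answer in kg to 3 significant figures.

(a) 1.48 ppm; (b) 13.1 kg

(a) [OCl⁻]/[HOCl] = 10^(pH − pKa) = 10^(7.75 − 7.44) = 10^0.31 = 2.042.
(a) Fraction as HOCl = 1 / (1 + 2.042) = 0.3288.
(a) HOCl = 0.3288 × 4.5 ppm = 1.479 ppm.

(b) CYA to add: (47 − 33) = 14 mg/L × 937,000 L = 13,120 g cyanuric acid.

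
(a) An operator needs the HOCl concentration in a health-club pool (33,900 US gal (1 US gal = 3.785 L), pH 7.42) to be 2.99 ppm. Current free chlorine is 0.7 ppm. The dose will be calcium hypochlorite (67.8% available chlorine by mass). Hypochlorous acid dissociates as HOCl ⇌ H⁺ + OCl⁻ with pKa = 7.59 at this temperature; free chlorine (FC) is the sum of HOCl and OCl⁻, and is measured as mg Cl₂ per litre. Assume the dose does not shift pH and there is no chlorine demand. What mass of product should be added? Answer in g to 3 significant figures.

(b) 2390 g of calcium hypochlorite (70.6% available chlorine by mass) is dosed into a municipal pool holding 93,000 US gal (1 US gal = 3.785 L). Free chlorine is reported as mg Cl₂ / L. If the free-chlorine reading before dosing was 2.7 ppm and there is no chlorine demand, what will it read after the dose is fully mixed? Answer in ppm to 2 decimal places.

(a) Volume: 33,900 US gal × 3.785 L/gal = 128,312 L.
(a) [OCl⁻]/[HOCl] = 10^(pH − pKa) = 10^(7.42 − 7.59) = 0.6761; fraction as HOCl = 1/(1 + 0.6761) = 0.5966.
(a) Free chlorine required for 2.99 ppm HOCl: 2.99 / 0.5966 = 5.011 ppm.
(a) FC to add: 5.011 − 0.7 = 4.311 mg/L as Cl₂.
(a) Cl₂ equivalent: 4.311 mg/L × 128,312 L = 553.2 g.
(a) Product at 67.8% available Cl: 553.2 / 0.678 = 815.9 g.

(b) Volume: 93,000 US gal × 3.785 L/gal = 352,005 L.
(b) Available chlorine delivered: 2390 g × 0.706 = 1687 g as Cl₂.
(b) Concentration rise: 1687 g / 352,005 L = 4.794 mg/L = 4.79 ppm.
(b) Final FC: 2.7 + 4.79 = 7.49 ppm.

(a) 816 g; (b) 7.49 ppm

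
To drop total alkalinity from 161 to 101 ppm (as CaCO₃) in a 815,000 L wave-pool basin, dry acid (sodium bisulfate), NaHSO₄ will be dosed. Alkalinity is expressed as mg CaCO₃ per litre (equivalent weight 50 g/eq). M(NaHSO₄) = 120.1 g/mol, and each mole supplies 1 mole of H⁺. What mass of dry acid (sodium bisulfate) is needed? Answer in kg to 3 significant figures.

Alkalinity to neutralize: (161 − 101) = 60 mg/L as CaCO₃ × 815,000 L = 48,900 g as CaCO₃.
Equivalents of H⁺ required: 48,900 ÷ 50 g/eq = 978 eq = 978 mol NaHSO₄.
Mass of NaHSO₄: 978 × 120.1 = 117,500 g.

117 kg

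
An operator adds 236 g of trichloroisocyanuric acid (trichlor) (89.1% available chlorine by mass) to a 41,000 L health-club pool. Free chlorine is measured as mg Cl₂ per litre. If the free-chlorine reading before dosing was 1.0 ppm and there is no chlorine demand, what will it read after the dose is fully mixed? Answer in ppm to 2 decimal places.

Available chlorine delivered: 236 g × 0.891 = 210.3 g as Cl₂.
Concentration rise: 210.3 g / 41,000 L = 5.129 mg/L = 5.13 ppm.
Final FC: 1.0 + 5.13 = 6.13 ppm.

6.13 ppm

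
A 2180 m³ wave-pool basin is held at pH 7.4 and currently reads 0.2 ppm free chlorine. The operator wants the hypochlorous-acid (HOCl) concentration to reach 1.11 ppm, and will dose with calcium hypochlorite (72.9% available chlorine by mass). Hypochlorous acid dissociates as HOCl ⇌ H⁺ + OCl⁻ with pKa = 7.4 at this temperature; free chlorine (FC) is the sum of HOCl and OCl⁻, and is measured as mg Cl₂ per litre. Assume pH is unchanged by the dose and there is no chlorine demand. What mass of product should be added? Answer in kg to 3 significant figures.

6.04 kg

Volume: 2180 m³ = 2,180,000 L.
[OCl⁻]/[HOCl] = 10^(pH − pKa) = 10^(7.4 − 7.4) = 1; fraction as HOCl = 1/(1 + 1) = 0.5.
Free chlorine required for 1.11 ppm HOCl: 1.11 / 0.5 = 2.22 ppm.
FC to add: 2.22 − 0.2 = 2.02 mg/L as Cl₂.
Cl₂ equivalent: 2.02 mg/L × 2,180,000 L = 4404 g.
Product at 72.9% available Cl: 4404 / 0.729 = 6041 g.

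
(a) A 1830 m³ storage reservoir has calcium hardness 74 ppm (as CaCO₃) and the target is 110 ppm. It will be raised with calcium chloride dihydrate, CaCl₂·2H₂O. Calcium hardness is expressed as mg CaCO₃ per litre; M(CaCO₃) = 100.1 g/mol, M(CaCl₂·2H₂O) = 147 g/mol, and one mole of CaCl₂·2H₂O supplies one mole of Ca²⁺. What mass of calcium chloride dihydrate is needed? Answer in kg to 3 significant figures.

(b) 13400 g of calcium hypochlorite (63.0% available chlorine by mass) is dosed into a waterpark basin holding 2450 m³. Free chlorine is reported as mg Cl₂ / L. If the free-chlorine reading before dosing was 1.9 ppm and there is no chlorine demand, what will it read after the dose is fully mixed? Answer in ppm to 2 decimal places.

(a) Volume: 1830 m³ = 1,830,000 L.
(a) Hardness to add: (110 − 74) = 36 mg/L as CaCO₃ × 1,830,000 L = 65,880 g as CaCO₃.
(a) Moles of Ca²⁺ (1 mol Ca²⁺ ≡ 1 mol CaCO₃): 65,880 / 100.1 g/mol = 658.1 mol.
(a) Mass of CaCl₂·2H₂O: 658.1 × 147 = 96,750 g.

(b) Volume: 2450 m³ = 2,450,000 L.
(b) Available chlorine delivered: 13,400 g × 0.63 = 8442 g as Cl₂.
(b) Concentration rise: 8442 g / 2,450,000 L = 3.446 mg/L = 3.45 ppm.
(b) Final FC: 1.9 + 3.45 = 5.35 ppm.

(a) 96.7 kg; (b) 5.35 ppm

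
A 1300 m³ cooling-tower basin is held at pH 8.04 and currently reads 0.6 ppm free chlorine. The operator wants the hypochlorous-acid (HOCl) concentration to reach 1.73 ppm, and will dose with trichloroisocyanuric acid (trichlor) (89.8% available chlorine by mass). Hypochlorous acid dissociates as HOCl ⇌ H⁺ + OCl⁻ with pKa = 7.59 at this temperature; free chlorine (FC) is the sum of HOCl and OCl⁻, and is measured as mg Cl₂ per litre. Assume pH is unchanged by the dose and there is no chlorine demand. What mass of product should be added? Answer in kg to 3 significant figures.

Volume: 1300 m³ = 1,300,000 L.
[OCl⁻]/[HOCl] = 10^(pH − pKa) = 10^(8.04 − 7.59) = 2.818; fraction as HOCl = 1/(1 + 2.818) = 0.2619.
Free chlorine required for 1.73 ppm HOCl: 1.73 / 0.2619 = 6.606 ppm.
FC to add: 6.606 − 0.6 = 6.006 mg/L as Cl₂.
Cl₂ equivalent: 6.006 mg/L × 1,300,000 L = 7808 g.
Product at 89.8% available Cl: 7808 / 0.898 = 8694 g.

8.69 kg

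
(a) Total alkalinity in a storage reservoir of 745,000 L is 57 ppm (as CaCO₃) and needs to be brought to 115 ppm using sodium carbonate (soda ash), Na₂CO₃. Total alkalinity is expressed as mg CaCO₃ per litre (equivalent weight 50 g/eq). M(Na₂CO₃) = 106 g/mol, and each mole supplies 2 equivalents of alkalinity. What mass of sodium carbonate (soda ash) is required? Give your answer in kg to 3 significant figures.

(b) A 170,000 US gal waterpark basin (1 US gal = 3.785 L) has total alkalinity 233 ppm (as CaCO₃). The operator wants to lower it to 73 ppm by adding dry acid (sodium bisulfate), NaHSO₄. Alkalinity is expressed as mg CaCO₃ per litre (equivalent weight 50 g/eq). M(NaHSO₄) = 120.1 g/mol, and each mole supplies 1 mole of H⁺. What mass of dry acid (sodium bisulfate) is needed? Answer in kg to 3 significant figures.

(a) 45.8 kg; (b) 247 kg

(a) Alkalinity to add: (115 − 57) = 58 mg/L as CaCO₃ × 745,000 L = 43,210 g as CaCO₃.
(a) Equivalents: 43,210 g ÷ 50 g/eq = 864.2 eq.
(a) Each mole of Na₂CO₃ supplies 2 eq, so 864.2 / 2 = 432.1 mol.
(a) Mass: 432.1 mol × 106 g/mol = 45,800 g.

(b) Volume: 170,000 US gal × 3.785 L/gal = 643,450 L.
(b) Alkalinity to neutralize: (233 − 73) = 160 mg/L as CaCO₃ × 643,450 L = 103,000 g as CaCO₃.
(b) Equivalents of H⁺ required: 103,000 ÷ 50 g/eq = 2059 eq = 2059 mol NaHSO₄.
(b) Mass of NaHSO₄: 2059 × 120.1 = 247,300 g.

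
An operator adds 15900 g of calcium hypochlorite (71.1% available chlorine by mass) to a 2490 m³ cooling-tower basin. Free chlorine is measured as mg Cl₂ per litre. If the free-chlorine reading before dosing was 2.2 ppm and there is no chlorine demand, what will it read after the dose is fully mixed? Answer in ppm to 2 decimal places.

6.74 ppm

Volume: 2490 m³ = 2,490,000 L.
Available chlorine delivered: 15,900 g × 0.711 = 11,300 g as Cl₂.
Concentration rise: 11,300 g / 2,490,000 L = 4.54 mg/L = 4.54 ppm.
Final FC: 2.2 + 4.54 = 6.74 ppm.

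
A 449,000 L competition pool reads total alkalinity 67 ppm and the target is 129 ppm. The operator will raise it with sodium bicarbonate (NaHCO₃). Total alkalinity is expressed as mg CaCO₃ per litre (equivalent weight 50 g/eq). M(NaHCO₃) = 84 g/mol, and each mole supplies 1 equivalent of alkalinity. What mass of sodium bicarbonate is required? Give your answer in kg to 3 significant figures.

Alkalinity to add: (129 − 67) = 62 mg/L as CaCO₃ × 449,000 L = 27,840 g as CaCO₃.
Equivalents: 27,840 g ÷ 50 g/eq = 556.8 eq.
NaHCO₃ supplies 1 eq per mole → 556.8 mol.
Mass: 556.8 mol × 84 g/mol = 46,770 g.

46.8 kg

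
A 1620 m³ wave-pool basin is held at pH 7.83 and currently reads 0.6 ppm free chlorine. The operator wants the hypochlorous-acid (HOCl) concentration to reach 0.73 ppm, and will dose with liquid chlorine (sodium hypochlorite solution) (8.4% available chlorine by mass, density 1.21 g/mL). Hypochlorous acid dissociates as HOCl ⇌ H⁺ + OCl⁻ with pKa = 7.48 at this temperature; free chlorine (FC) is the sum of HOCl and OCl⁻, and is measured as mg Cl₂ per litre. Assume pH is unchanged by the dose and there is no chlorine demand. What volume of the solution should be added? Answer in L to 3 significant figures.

Volume: 1620 m³ = 1,620,000 L.
[OCl⁻]/[HOCl] = 10^(pH − pKa) = 10^(7.83 − 7.48) = 2.239; fraction as HOCl = 1/(1 + 2.239) = 0.3088.
Free chlorine required for 0.73 ppm HOCl: 0.73 / 0.3088 = 2.364 ppm.
FC to add: 2.364 − 0.6 = 1.764 mg/L as Cl₂.
Cl₂ equivalent: 1.764 mg/L × 1,620,000 L = 2858 g.
Product at 8.4% available Cl: 2858 / 0.084 = 34,030 g.
Volume: 34,030 g ÷ 1.21 g/mL = 28,120 mL.

28.1 L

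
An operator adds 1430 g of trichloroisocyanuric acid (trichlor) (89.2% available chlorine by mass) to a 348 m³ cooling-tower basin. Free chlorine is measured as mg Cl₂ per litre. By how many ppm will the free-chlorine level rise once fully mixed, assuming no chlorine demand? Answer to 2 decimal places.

Volume: 348 m³ = 348,000 L.
Available chlorine delivered: 1430 g × 0.892 = 1276 g as Cl₂.
Concentration rise: 1276 g / 348,000 L = 3.665 mg/L = 3.67 ppm.

3.67 ppm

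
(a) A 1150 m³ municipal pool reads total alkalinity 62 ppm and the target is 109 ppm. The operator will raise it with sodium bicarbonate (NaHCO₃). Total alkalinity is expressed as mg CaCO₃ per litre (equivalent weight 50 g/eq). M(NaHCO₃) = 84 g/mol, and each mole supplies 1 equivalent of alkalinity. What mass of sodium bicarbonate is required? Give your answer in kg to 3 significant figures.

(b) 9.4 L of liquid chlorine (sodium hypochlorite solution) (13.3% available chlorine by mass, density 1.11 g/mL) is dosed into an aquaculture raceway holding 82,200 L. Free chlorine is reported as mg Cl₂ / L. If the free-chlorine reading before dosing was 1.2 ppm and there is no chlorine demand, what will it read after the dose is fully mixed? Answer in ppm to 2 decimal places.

(a) 90.8 kg; (b) 18.08 ppm

(a) Volume: 1150 m³ = 1,150,000 L.
(a) Alkalinity to add: (109 − 62) = 47 mg/L as CaCO₃ × 1,150,000 L = 54,050 g as CaCO₃.
(a) Equivalents: 54,050 g ÷ 50 g/eq = 1081 eq.
(a) NaHCO₃ supplies 1 eq per mole → 1081 mol.
(a) Mass: 1081 mol × 84 g/mol = 90,800 g.

(b) Mass of solution: 9.4 L × 1000 mL/L × 1.11 g/mL = 10,430 g.
(b) Available chlorine delivered: 10,430 g × 0.133 = 1388 g as Cl₂.
(b) Concentration rise: 1388 g / 82,200 L = 16.88 mg/L = 16.88 ppm.
(b) Final FC: 1.2 + 16.88 = 18.08 ppm.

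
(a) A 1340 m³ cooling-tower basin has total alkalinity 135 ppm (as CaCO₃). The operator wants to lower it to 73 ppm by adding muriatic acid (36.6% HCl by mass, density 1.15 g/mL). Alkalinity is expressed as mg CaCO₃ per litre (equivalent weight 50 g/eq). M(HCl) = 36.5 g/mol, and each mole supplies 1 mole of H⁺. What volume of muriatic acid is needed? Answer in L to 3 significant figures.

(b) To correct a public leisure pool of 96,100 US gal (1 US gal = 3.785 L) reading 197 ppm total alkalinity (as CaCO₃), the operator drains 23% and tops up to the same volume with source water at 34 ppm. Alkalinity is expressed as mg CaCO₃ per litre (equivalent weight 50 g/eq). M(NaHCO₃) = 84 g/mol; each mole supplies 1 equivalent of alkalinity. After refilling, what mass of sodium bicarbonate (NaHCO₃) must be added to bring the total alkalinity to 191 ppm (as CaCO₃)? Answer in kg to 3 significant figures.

(a) 144 L; (b) 19.2 kg

(a) Volume: 1340 m³ = 1,340,000 L.
(a) Alkalinity to neutralize: (135 − 73) = 62 mg/L as CaCO₃ × 1,340,000 L = 83,080 g as CaCO₃.
(a) Equivalents of H⁺ required: 83,080 ÷ 50 g/eq = 1662 eq = 1662 mol HCl.
(a) Mass of HCl: 1662 × 36.5 = 60,650 g.
(a) Mass of 36.6% solution: 60,650 / 0.366 = 165,700 g.
(a) Volume: 165,700 g ÷ 1.15 g/mL = 144,100 mL.

(b) Volume: 96,100 US gal × 3.785 L/gal = 363,738 L.
(b) After draining 23% and refilling: 197 × 0.77 + 34 × 0.23 = 159.51 ppm.
(b) Deficit to target: 191 − 159.51 = 31.49 mg/L.
(b) As CaCO₃: 31.49 mg/L × 363,738 L = 11,450 g; ÷ 50 g/eq ÷ 1 = 229.1 mol NaHCO₃.
(b) Mass: 229.1 × 84 = 19,240 g.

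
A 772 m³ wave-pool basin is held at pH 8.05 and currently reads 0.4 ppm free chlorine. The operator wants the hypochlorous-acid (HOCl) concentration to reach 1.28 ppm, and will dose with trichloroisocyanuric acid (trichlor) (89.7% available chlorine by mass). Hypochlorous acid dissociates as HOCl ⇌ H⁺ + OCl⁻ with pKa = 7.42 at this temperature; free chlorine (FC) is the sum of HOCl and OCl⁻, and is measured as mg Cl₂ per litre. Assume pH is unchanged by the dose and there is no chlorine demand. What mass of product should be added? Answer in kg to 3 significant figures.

5.46 kg

Volume: 772 m³ = 772,000 L.
[OCl⁻]/[HOCl] = 10^(pH − pKa) = 10^(8.05 − 7.42) = 4.266; fraction as HOCl = 1/(1 + 4.266) = 0.1899.
Free chlorine required for 1.28 ppm HOCl: 1.28 / 0.1899 = 6.74 ppm.
FC to add: 6.74 − 0.4 = 6.34 mg/L as Cl₂.
Cl₂ equivalent: 6.34 mg/L × 772,000 L = 4895 g.
Product at 89.7% available Cl: 4895 / 0.897 = 5457 g.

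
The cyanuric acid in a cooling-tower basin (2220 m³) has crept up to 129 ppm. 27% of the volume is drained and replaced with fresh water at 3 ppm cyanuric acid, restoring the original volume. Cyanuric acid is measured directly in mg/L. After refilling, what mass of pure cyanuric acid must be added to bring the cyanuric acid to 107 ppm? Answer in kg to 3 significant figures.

26.7 kg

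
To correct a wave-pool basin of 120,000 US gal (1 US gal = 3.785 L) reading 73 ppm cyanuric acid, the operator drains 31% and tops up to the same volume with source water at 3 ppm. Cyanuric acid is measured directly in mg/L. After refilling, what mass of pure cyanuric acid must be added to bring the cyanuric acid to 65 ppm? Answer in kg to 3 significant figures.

Volume: 120,000 US gal × 3.785 L/gal = 454,200 L.
After draining 31% and refilling: 73 × 0.69 + 3 × 0.31 = 51.3 ppm.
Deficit to target: 65 − 51.3 = 13.7 mg/L.
Mass: 13.7 mg/L × 454,200 L = 6223 g cyanuric acid.

6.22 kg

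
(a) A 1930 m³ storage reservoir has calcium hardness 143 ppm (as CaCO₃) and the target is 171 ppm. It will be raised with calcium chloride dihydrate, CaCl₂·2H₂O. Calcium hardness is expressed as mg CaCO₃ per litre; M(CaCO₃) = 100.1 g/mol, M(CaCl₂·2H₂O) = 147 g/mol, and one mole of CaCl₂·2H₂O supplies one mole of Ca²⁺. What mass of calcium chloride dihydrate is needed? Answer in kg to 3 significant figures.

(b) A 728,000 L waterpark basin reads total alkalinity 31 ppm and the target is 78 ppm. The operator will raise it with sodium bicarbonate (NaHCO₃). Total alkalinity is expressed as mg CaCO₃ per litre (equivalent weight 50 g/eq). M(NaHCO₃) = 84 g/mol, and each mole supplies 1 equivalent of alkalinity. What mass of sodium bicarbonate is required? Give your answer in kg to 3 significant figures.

(a) Volume: 1930 m³ = 1,930,000 L.
(a) Hardness to add: (171 − 143) = 28 mg/L as CaCO₃ × 1,930,000 L = 54,040 g as CaCO₃.
(a) Moles of Ca²⁺ (1 mol Ca²⁺ ≡ 1 mol CaCO₃): 54,040 / 100.1 g/mol = 539.9 mol.
(a) Mass of CaCl₂·2H₂O: 539.9 × 147 = 79,360 g.

(b) Alkalinity to add: (78 − 31) = 47 mg/L as CaCO₃ × 728,000 L = 34,220 g as CaCO₃.
(b) Equivalents: 34,220 g ÷ 50 g/eq = 684.3 eq.
(b) NaHCO₃ supplies 1 eq per mole → 684.3 mol.
(b) Mass: 684.3 mol × 84 g/mol = 57,480 g.

(a) 79.4 kg; (b) 57.5 kg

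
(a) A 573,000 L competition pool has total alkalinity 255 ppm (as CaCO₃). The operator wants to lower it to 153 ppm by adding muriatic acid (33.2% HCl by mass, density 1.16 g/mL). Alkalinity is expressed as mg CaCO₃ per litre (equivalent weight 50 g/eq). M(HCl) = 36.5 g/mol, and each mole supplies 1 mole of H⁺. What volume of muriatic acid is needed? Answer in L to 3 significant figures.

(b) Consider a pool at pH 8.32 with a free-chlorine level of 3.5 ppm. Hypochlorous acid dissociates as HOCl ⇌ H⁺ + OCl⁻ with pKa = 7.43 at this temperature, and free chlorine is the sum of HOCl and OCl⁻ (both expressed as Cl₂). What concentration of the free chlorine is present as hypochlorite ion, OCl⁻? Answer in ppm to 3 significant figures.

(a) 111 L; (b) 3.10 ppm

(a) Alkalinity to neutralize: (255 − 153) = 102 mg/L as CaCO₃ × 573,000 L = 58,450 g as CaCO₃.
(a) Equivalents of H⁺ required: 58,450 ÷ 50 g/eq = 1169 eq = 1169 mol HCl.
(a) Mass of HCl: 1169 × 36.5 = 42,670 g.
(a) Mass of 33.2% solution: 42,670 / 0.332 = 128,500 g.
(a) Volume: 128,500 g ÷ 1.16 g/mL = 110,800 mL.

(b) [OCl⁻]/[HOCl] = 10^(pH − pKa) = 10^(8.32 − 7.43) = 10^0.89 = 7.762.
(b) Fraction as HOCl = 1 / (1 + 7.762) = 0.1141.
(b) OCl⁻ = (1 − 0.1141) × 3.5 ppm = 3.101 ppm.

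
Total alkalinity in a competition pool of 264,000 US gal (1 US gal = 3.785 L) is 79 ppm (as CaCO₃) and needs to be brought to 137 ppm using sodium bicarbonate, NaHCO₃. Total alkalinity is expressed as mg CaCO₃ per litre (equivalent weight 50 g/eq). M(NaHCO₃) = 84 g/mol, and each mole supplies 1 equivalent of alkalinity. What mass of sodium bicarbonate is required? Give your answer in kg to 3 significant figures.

97.4 kg

Volume: 264,000 US gal × 3.785 L/gal = 999,240 L.
Alkalinity to add: (137 − 79) = 58 mg/L as CaCO₃ × 999,240 L = 57,960 g as CaCO₃.
Equivalents: 57,960 g ÷ 50 g/eq = 1159 eq.
NaHCO₃ supplies 1 eq per mole → 1159 mol.
Mass: 1159 mol × 84 g/mol = 97,370 g.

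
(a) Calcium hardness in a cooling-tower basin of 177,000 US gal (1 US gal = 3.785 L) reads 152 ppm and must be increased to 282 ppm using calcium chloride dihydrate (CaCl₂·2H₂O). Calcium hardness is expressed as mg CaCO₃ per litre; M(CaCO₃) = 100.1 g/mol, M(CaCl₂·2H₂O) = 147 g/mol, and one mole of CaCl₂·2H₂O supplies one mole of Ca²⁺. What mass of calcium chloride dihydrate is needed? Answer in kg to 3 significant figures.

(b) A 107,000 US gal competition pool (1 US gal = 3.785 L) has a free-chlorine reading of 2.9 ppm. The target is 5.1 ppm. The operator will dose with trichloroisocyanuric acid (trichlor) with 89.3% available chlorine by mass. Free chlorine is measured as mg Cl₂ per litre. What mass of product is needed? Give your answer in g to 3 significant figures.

(a) Volume: 177,000 US gal × 3.785 L/gal = 669,945 L.
(a) Hardness to add: (282 − 152) = 130 mg/L as CaCO₃ × 669,945 L = 87,090 g as CaCO₃.
(a) Moles of Ca²⁺ (1 mol Ca²⁺ ≡ 1 mol CaCO₃): 87,090 / 100.1 g/mol = 870.1 mol.
(a) Mass of CaCl₂·2H₂O: 870.1 × 147 = 127,900 g.

(b) Volume: 107,000 US gal × 3.785 L/gal = 404,995 L.
(b) Chlorine deficit: 5.1 − 2.9 = 2.2 ppm = 2.2 mg/L as Cl₂.
(b) Cl₂ equivalent needed: 2.2 mg/L × 404,995 L = 891,000 mg = 891 g.
(b) Product at 89.3% available chlorine: 891 / 0.893 = 997.7 g.

(a) 128 kg; (b) 998 g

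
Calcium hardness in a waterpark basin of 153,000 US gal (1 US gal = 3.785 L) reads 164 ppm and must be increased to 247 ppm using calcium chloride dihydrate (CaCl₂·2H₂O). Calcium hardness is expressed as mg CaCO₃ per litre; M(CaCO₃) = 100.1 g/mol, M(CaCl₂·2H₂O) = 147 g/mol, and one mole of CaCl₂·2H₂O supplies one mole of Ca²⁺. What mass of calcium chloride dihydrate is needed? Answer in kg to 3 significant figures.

70.6 kg

Volume: 153,000 US gal × 3.785 L/gal = 579,105 L.
Hardness to add: (247 − 164) = 83 mg/L as CaCO₃ × 579,105 L = 48,070 g as CaCO₃.
Moles of Ca²⁺ (1 mol Ca²⁺ ≡ 1 mol CaCO₃): 48,070 / 100.1 g/mol = 480.2 mol.
Mass of CaCl₂·2H₂O: 480.2 × 147 = 70,590 g.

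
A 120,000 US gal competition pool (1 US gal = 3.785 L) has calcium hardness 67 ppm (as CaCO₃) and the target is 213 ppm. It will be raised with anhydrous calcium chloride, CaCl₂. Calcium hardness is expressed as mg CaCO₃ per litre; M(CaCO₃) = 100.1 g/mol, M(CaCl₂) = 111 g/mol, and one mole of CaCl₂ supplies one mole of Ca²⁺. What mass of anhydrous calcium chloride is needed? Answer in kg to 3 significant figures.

73.5 kg

Volume: 120,000 US gal × 3.785 L/gal = 454,200 L.
Hardness to add: (213 − 67) = 146 mg/L as CaCO₃ × 454,200 L = 66,310 g as CaCO₃.
Moles of Ca²⁺ (1 mol Ca²⁺ ≡ 1 mol CaCO₃): 66,310 / 100.1 g/mol = 662.5 mol.
Mass of CaCl₂: 662.5 × 111 = 73,530 g.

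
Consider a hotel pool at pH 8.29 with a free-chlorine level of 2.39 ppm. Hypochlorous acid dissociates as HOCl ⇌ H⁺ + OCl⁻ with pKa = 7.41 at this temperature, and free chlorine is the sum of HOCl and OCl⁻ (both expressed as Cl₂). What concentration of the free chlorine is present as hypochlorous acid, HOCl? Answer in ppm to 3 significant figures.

[OCl⁻]/[HOCl] = 10^(pH − pKa) = 10^(8.29 − 7.41) = 10^0.88 = 7.586.
Fraction as HOCl = 1 / (1 + 7.586) = 0.1165.
HOCl = 0.1165 × 2.39 ppm = 0.2784 ppm.

0.278 ppm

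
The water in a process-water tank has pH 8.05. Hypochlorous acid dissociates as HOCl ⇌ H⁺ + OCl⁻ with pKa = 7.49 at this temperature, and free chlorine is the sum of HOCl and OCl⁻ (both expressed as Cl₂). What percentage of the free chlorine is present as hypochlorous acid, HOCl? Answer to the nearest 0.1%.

21.6%

[OCl⁻]/[HOCl] = 10^(pH − pKa) = 10^(8.05 − 7.49) = 10^0.56 = 3.631.
Fraction as HOCl = 1 / (1 + 3.631) = 0.2159.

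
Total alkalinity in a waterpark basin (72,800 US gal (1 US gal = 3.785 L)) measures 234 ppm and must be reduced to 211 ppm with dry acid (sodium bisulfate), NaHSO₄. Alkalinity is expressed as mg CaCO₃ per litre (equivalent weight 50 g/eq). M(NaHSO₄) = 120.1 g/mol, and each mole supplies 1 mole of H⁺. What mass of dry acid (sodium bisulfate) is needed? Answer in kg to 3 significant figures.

Volume: 72,800 US gal × 3.785 L/gal = 275,548 L.
Alkalinity to neutralize: (234 − 211) = 23 mg/L as CaCO₃ × 275,548 L = 6338 g as CaCO₃.
Equivalents of H⁺ required: 6338 ÷ 50 g/eq = 126.8 eq = 126.8 mol NaHSO₄.
Mass of NaHSO₄: 126.8 × 120.1 = 15,220 g.

15.2 kg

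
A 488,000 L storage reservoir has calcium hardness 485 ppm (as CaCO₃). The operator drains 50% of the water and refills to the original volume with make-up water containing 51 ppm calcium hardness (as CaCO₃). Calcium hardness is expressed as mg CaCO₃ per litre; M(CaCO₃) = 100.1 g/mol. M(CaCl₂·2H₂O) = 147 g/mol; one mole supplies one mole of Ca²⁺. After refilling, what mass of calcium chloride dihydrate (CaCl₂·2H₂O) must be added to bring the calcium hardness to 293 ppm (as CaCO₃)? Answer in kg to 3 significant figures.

After draining 50% and refilling: 485 × 0.50 + 51 × 0.50 = 268 ppm.
Deficit to target: 293 − 268 = 25 mg/L.
As CaCO₃: 25 mg/L × 488,000 L = 12,200 g; ÷ 100.1 = 121.9 mol Ca²⁺.
Mass: 121.9 × 147 = 17,920 g.

17.9 kg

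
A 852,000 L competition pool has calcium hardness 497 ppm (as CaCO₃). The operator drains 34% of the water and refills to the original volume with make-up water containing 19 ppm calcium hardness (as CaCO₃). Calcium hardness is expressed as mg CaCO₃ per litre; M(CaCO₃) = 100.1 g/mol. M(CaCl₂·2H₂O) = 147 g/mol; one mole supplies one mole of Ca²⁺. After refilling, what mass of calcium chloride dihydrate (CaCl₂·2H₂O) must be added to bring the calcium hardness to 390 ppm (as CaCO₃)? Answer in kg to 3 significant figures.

69.5 kg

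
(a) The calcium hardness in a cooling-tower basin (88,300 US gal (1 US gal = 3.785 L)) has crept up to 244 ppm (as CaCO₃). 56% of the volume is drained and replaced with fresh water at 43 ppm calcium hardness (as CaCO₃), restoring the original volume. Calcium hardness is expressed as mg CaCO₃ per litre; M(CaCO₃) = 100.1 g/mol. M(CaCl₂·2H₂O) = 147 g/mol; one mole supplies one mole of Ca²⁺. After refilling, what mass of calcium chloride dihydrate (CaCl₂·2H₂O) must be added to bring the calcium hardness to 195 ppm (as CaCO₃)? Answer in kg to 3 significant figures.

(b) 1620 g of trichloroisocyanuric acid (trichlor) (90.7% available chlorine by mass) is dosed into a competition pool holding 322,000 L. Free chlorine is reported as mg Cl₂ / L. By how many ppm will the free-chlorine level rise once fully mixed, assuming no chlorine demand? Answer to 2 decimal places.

(a) 31.2 kg; (b) 4.56 ppm

(a) Volume: 88,300 US gal × 3.785 L/gal = 334,216 L.
(a) After draining 56% and refilling: 244 × 0.44 + 43 × 0.56 = 131.44 ppm.
(a) Deficit to target: 195 − 131.44 = 63.56 mg/L.
(a) As CaCO₃: 63.56 mg/L × 334,216 L = 21,240 g; ÷ 100.1 = 212.2 mol Ca²⁺.
(a) Mass: 212.2 × 147 = 31,200 g.

(b) Available chlorine delivered: 1620 g × 0.907 = 1469 g as Cl₂.
(b) Concentration rise: 1469 g / 322,000 L = 4.563 mg/L = 4.56 ppm.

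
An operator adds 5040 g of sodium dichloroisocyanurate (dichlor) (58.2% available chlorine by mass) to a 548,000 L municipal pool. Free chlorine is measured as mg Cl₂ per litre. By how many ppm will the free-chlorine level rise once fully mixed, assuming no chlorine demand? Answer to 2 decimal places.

Available chlorine delivered: 5040 g × 0.582 = 2933 g as Cl₂.
Concentration rise: 2933 g / 548,000 L = 5.353 mg/L = 5.35 ppm.

5.35 ppm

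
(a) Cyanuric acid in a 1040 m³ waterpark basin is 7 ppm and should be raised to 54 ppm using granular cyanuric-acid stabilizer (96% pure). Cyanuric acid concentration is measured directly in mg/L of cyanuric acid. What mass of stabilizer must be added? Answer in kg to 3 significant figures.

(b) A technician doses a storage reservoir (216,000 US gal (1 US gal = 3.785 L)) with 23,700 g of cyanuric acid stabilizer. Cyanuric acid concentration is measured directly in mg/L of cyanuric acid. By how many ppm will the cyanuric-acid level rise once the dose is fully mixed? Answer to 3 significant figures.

(a) 50.9 kg; (b) 29.0 ppm

(a) Volume: 1040 m³ = 1,040,000 L.
(a) CYA to add: (54 − 7) = 47 mg/L × 1,040,000 L = 48,880 g cyanuric acid.
(a) At 96% purity: 48,880 / 0.96 = 50,920 g product.

(b) Volume: 216,000 US gal × 3.785 L/gal = 817,560 L.
(b) Rise: 23,700 g / 817,560 L × 1000 = 28.99 mg/L.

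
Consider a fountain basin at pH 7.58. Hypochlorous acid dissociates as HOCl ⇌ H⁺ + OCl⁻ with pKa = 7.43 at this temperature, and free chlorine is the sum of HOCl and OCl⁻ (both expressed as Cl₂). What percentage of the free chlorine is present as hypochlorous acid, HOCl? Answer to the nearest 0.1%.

[OCl⁻]/[HOCl] = 10^(pH − pKa) = 10^(7.58 − 7.43) = 10^0.15 = 1.413.
Fraction as HOCl = 1 / (1 + 1.413) = 0.4145.

41.5%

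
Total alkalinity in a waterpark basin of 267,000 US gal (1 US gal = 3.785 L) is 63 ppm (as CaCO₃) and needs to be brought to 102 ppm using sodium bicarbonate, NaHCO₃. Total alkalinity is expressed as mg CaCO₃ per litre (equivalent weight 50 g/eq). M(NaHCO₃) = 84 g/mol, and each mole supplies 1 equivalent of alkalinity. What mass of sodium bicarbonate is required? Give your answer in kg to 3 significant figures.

Volume: 267,000 US gal × 3.785 L/gal = 1,010,595 L.
Alkalinity to add: (102 − 63) = 39 mg/L as CaCO₃ × 1,010,595 L = 39,410 g as CaCO₃.
Equivalents: 39,410 g ÷ 50 g/eq = 788.3 eq.
NaHCO₃ supplies 1 eq per mole → 788.3 mol.
Mass: 788.3 mol × 84 g/mol = 66,210 g.

66.2 kg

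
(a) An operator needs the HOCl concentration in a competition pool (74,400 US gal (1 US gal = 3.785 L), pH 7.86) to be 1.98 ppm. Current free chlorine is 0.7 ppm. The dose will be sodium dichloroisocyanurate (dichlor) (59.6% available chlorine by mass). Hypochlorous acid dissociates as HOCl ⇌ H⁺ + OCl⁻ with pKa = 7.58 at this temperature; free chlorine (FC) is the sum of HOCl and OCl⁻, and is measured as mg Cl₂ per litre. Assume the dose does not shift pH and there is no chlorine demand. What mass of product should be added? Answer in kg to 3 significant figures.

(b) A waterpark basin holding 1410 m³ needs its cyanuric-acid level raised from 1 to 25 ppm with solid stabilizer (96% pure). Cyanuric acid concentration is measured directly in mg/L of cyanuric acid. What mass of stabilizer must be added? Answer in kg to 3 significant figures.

(a) Volume: 74,400 US gal × 3.785 L/gal = 281,604 L.
(a) [OCl⁻]/[HOCl] = 10^(pH − pKa) = 10^(7.86 − 7.58) = 1.905; fraction as HOCl = 1/(1 + 1.905) = 0.3442.
(a) Free chlorine required for 1.98 ppm HOCl: 1.98 / 0.3442 = 5.753 ppm.
(a) FC to add: 5.753 − 0.7 = 5.053 mg/L as Cl₂.
(a) Cl₂ equivalent: 5.053 mg/L × 281,604 L = 1423 g.
(a) Product at 59.6% available Cl: 1423 / 0.596 = 2387 g.

(b) Volume: 1410 m³ = 1,410,000 L.
(b) CYA to add: (25 − 1) = 24 mg/L × 1,410,000 L = 33,840 g cyanuric acid.
(b) At 96% purity: 33,840 / 0.96 = 35,250 g product.

(a) 2.39 kg; (b) 35.2 kg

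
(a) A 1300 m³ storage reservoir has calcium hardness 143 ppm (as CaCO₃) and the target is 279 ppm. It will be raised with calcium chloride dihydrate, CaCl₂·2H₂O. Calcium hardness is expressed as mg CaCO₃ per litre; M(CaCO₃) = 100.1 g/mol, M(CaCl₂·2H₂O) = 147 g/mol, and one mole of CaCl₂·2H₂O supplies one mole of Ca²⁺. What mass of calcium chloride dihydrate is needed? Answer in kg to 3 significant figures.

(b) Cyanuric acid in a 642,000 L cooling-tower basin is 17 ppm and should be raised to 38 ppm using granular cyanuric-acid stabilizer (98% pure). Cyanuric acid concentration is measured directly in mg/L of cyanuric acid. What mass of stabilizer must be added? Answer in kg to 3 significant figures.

(a) Volume: 1300 m³ = 1,300,000 L.
(a) Hardness to add: (279 − 143) = 136 mg/L as CaCO₃ × 1,300,000 L = 176,800 g as CaCO₃.
(a) Moles of Ca²⁺ (1 mol Ca²⁺ ≡ 1 mol CaCO₃): 176,800 / 100.1 g/mol = 1766 mol.
(a) Mass of CaCl₂·2H₂O: 1766 × 147 = 259,600 g.

(b) CYA to add: (38 − 17) = 21 mg/L × 642,000 L = 13,480 g cyanuric acid.
(b) At 98% purity: 13,480 / 0.98 = 13,760 g product.

(a) 260 kg; (b) 13.8 kg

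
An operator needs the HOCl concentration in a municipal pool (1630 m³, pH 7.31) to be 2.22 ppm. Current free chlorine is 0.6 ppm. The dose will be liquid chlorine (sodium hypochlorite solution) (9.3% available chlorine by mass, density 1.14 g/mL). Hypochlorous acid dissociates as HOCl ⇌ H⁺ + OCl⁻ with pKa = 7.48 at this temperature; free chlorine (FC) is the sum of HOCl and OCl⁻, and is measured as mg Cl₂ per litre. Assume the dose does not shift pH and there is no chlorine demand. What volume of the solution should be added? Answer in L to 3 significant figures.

48.0 L

Volume: 1630 m³ = 1,630,000 L.
[OCl⁻]/[HOCl] = 10^(pH − pKa) = 10^(7.31 − 7.48) = 0.6761; fraction as HOCl = 1/(1 + 0.6761) = 0.5966.
Free chlorine required for 2.22 ppm HOCl: 2.22 / 0.5966 = 3.721 ppm.
FC to add: 3.721 − 0.6 = 3.121 mg/L as Cl₂.
Cl₂ equivalent: 3.121 mg/L × 1,630,000 L = 5087 g.
Product at 9.3% available Cl: 5087 / 0.093 = 54,700 g.
Volume: 54,700 g ÷ 1.14 g/mL = 47,980 mL.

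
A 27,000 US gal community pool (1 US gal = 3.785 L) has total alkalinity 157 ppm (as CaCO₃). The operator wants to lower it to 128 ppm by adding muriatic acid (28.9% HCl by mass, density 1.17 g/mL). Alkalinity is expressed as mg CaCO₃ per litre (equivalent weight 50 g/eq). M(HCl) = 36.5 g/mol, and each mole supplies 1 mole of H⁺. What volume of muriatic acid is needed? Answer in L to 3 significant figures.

6.40 L

Volume: 27,000 US gal × 3.785 L/gal = 102,195 L.
Alkalinity to neutralize: (157 − 128) = 29 mg/L as CaCO₃ × 102,195 L = 2964 g as CaCO₃.
Equivalents of H⁺ required: 2964 ÷ 50 g/eq = 59.27 eq = 59.27 mol HCl.
Mass of HCl: 59.27 × 36.5 = 2163 g.
Mass of 28.9% solution: 2163 / 0.289 = 7486 g.
Volume: 7486 g ÷ 1.17 g/mL = 6398 mL.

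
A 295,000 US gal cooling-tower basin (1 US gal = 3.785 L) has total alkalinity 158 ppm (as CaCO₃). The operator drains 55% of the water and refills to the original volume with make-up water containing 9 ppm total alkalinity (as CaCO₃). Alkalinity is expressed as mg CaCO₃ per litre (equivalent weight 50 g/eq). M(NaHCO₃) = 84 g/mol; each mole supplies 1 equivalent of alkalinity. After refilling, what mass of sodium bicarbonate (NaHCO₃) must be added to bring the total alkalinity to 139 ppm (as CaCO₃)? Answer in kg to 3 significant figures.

118 kg

Volume: 295,000 US gal × 3.785 L/gal = 1,116,575 L.
After draining 55% and refilling: 158 × 0.45 + 9 × 0.55 = 76.05 ppm.
Deficit to target: 139 − 76.05 = 62.95 mg/L.
As CaCO₃: 62.95 mg/L × 1,116,575 L = 70,290 g; ÷ 50 g/eq ÷ 1 = 1406 mol NaHCO₃.
Mass: 1406 × 84 = 118,100 g.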